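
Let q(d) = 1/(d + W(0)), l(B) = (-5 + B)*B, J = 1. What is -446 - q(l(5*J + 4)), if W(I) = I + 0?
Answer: -16057/36 ≈ -446.03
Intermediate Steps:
W(I) = I
l(B) = B*(-5 + B)
q(d) = 1/d (q(d) = 1/(d + 0) = 1/d)
-446 - q(l(5*J + 4)) = -446 - 1/((5*1 + 4)*(-5 + (5*1 + 4))) = -446 - 1/((5 + 4)*(-5 + (5 + 4))) = -446 - 1/(9*(-5 + 9)) = -446 - 1/(9*4) = -446 - 1/36 = -16057/36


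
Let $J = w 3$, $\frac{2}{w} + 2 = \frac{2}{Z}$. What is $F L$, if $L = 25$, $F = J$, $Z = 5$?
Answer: $- \frac{375}{4} \approx -93.75$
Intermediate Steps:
$w = - \frac{5}{4}$ ($w = \frac{2}{-2 + \frac{2}{5}} = \frac{2}{- \frac{8}{5}} = 2 \left(- \frac{5}{8}\right) = - \frac{5}{4} \approx -1.25$)
$J = - \frac{15}{4}$ ($J = \left(- \frac{5}{4}\right) 3 = - \frac{15}{4} \approx -3.75$)
$F = - \frac{15}{4} \approx -3.75$
$F L = \left(- \frac{15}{4}\right) 25 = - \frac{375}{4}$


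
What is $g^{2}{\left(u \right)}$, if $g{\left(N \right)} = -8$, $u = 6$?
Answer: $64$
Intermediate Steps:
$g^{2}{\left(u \right)} = \left(-8\right)^{2} = 64$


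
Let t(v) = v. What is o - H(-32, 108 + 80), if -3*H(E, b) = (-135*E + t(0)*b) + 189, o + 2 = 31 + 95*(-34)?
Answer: -1698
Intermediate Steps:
o = -3201 (o = -2 + (31 + 95*(-34)) = -2 + (31 - 3230) = -2 - 3199 = -3201)
H(E, b) = -63 + 45*E (H(E, b) = -((-135*E + 0*b) + 189)/3 = -((-135*E + 0) + 189)/3 = -(-135*E + 189)/3 = -(189 - 135*E)/3 = -63 + 45*E)
o - H(-32, 108 + 80) = -3201 - (-63 + 45*(-32)) = -3201 - (-63 - 1440) = -3201 - 1*(-1503) = -3201 + 1503 = -1698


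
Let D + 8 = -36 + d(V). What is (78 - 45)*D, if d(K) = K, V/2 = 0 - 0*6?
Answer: -1452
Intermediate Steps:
V = 0 (V = 2*(0 - 0*6) = 2*(0 - 1*0) = 2*(0 + 0) = 2*0 = 0)
D = -44 (D = -8 + (-36 + 0) = -8 - 36 = -44)
(78 - 45)*D = (78 - 45)*(-44) = 33*(-44) = -1452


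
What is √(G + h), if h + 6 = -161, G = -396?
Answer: I*√563 ≈ 23.728*I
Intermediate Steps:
h = -167 (h = -6 - 161 = -167)
√(G + h) = √(-396 - 167) = √(-563) = I*√563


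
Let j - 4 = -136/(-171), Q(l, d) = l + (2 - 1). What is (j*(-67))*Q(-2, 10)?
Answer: 54940/171 ≈ 321.29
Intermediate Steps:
Q(l, d) = 1 + l (Q(l, d) = l + 1 = 1 + l)
j = 820/171 (j = 4 - 136/(-171) = 4 - 136*(-1/171) = 4 + 136/171 = 820/171 ≈ 4.7953)
(j*(-67))*Q(-2, 10) = ((820/171)*(-67))*(1 - 2) = -54940/171*(-1) = 54940/171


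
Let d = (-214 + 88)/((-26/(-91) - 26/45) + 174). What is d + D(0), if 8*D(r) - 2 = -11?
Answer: -404991/218872 ≈ -1.8504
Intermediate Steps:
D(r) = -9/8 (D(r) = ¼ + (⅛)*(-11) = ¼ - 11/8 = -9/8)
d = -19845/27359 (d = -126/((-26*(-1/91) - 26*1/45) + 174) = -126/((2/7 - 26/45) + 174) = -126/(-92/315 + 174) = -126/54718/315 = -126*315/54718 = -19845/27359 ≈ -0.72536)
d + D(0) = -19845/27359 - 9/8 = -404991/218872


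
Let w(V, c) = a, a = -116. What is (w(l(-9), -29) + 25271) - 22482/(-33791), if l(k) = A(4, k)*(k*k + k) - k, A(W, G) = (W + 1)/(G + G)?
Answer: 850035087/33791 ≈ 25156.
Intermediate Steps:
A(W, G) = (1 + W)/(2*G) (A(W, G) = (1 + W)/((2*G)) = (1 + W)*(1/(2*G)) = (1 + W)/(2*G))
l(k) = -k + 5*(k + k²)/(2*k) (l(k) = ((1 + 4)/(2*k))*(k*k + k) - k = ((½)*5/k)*(k² + k) - k = (5/(2*k))*(k + k²) - k = 5*(k + k²)/(2*k) - k = -k + 5*(k + k²)/(2*k))
w(V, c) = -116
(w(l(-9), -29) + 25271) - 22482/(-33791) = (-116 + 25271) - 22482/(-33791) = 25155 - 22482*(-1/33791) = 25155 + 22482/33791 = 850035087/33791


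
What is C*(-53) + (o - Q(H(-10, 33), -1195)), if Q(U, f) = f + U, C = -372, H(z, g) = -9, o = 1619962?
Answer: 1640882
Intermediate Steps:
Q(U, f) = U + f
C*(-53) + (o - Q(H(-10, 33), -1195)) = -372*(-53) + (1619962 - (-9 - 1195)) = 19716 + (1619962 - 1*(-1204)) = 19716 + (1619962 + 1204) = 19716 + 1621166 = 1640882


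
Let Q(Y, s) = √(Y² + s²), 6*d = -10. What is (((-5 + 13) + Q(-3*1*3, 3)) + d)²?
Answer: 1171/9 + 38*√10 ≈ 250.28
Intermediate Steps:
d = -5/3 (d = (⅙)*(-10) = -5/3 ≈ -1.6667)
(((-5 + 13) + Q(-3*1*3, 3)) + d)² = (((-5 + 13) + √((-3*1*3)² + 3²)) - 5/3)² = ((8 + √((-3*3)² + 9)) - 5/3)² = ((8 + √((-9)² + 9)) - 5/3)² = ((8 + √(81 + 9)) - 5/3)² = ((8 + √90) - 5/3)² = ((8 + 3*√10) - 5/3)² = (19/3 + 3*√10)²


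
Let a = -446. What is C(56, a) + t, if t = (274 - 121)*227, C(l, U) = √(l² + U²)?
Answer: 34731 + 2*√50513 ≈ 35181.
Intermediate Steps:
C(l, U) = √(U² + l²)
t = 34731 (t = 153*227 = 34731)
C(56, a) + t = √((-446)² + 56²) + 34731 = √(198916 + 3136) + 34731 = √202052 + 34731 = 2*√50513 + 34731 = 34731 + 2*√50513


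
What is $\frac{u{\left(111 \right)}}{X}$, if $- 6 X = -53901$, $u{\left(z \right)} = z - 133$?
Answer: $- \frac{44}{17967} \approx -0.0024489$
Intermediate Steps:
$u{\left(z \right)} = -133 + z$
$X = \frac{17967}{2}$ ($X = \left(- \frac{1}{6}\right) \left(-53901\right) = \frac{17967}{2} \approx 8983.5$)
$\frac{u{\left(111 \right)}}{X} = \frac{-133 + 111}{\frac{17967}{2}} = \left(-22\right) \frac{2}{17967} = - \frac{44}{17967}$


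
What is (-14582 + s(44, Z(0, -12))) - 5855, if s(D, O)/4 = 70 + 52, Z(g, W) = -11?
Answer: -19949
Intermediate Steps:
s(D, O) = 488 (s(D, O) = 4*(70 + 52) = 4*122 = 488)
(-14582 + s(44, Z(0, -12))) - 5855 = (-14582 + 488) - 5855 = -14094 - 5855 = -19949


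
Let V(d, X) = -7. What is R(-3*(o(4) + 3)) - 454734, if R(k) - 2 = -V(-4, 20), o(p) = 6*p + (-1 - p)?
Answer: -454725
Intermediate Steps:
o(p) = -1 + 5*p
R(k) = 9 (R(k) = 2 - 1*(-7) = 2 + 7 = 9)
R(-3*(o(4) + 3)) - 454734 = 9 - 454734 = -454725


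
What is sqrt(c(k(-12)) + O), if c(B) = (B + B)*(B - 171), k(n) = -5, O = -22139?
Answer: I*sqrt(20379) ≈ 142.76*I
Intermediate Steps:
c(B) = 2*B*(-171 + B) (c(B) = (2*B)*(-171 + B) = 2*B*(-171 + B))
sqrt(c(k(-12)) + O) = sqrt(2*(-5)*(-171 - 5) - 22139) = sqrt(2*(-5)*(-176) - 22139) = sqrt(1760 - 22139) = sqrt(-20379) = I*sqrt(20379)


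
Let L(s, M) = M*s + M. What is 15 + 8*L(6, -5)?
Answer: -265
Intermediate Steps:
L(s, M) = M + M*s
15 + 8*L(6, -5) = 15 + 8*(-5*(1 + 6)) = 15 + 8*(-5*7) = 15 + 8*(-35) = 15 - 280 = -265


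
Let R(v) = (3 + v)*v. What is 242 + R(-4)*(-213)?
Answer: -610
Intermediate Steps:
R(v) = v*(3 + v)
242 + R(-4)*(-213) = 242 - 4*(3 - 4)*(-213) = 242 - 4*(-1)*(-213) = 242 + 4*(-213) = 242 - 852 = -610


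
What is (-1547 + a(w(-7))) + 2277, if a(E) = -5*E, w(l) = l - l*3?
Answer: 660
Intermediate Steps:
w(l) = -2*l (w(l) = l - 3*l = -2*l)
(-1547 + a(w(-7))) + 2277 = (-1547 - (-10)*(-7)) + 2277 = (-1547 - 5*14) + 2277 = (-1547 - 70) + 2277 = -1617 + 2277 = 660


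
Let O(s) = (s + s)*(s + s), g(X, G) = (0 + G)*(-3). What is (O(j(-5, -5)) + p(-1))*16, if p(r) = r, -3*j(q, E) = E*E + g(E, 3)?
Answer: 16240/9 ≈ 1804.4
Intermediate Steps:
g(X, G) = -3*G (g(X, G) = G*(-3) = -3*G)
j(q, E) = 3 - E²/3 (j(q, E) = -(E*E - 3*3)/3 = -(E² - 9)/3 = -(-9 + E²)/3 = 3 - E²/3)
O(s) = 4*s² (O(s) = (2*s)*(2*s) = 4*s²)
(O(j(-5, -5)) + p(-1))*16 = (4*(3 - ⅓*(-5)²)² - 1)*16 = (4*(3 - ⅓*25)² - 1)*16 = (4*(3 - 25/3)² - 1)*16 = (4*(-16/3)² - 1)*16 = (4*(256/9) - 1)*16 = (1024/9 - 1)*16 = (1015/9)*16 = 16240/9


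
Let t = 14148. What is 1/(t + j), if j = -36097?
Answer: -1/21949 ≈ -4.5560e-5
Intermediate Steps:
1/(t + j) = 1/(14148 - 36097) = 1/(-21949) = -1/21949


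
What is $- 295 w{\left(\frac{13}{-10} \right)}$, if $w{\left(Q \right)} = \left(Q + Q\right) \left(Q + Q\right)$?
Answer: $- \frac{9971}{5} \approx -1994.2$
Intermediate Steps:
$w{\left(Q \right)} = 4 Q^{2}$ ($w{\left(Q \right)} = 2 Q 2 Q = 4 Q^{2}$)
$- 295 w{\left(\frac{13}{-10} \right)} = - 295 \cdot 4 \left(\frac{13}{-10}\right)^{2} = - 295 \cdot 4 \left(13 \left(- \frac{1}{10}\right)\right)^{2} = - 295 \cdot 4 \left(- \frac{13}{10}\right)^{2} = - 295 \cdot 4 \cdot \frac{169}{100} = \left(-295\right) \frac{169}{25} = - \frac{9971}{5}$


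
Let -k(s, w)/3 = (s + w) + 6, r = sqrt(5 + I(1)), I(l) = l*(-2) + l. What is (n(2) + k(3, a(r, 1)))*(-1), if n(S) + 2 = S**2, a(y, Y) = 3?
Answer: 34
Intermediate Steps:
I(l) = -l (I(l) = -2*l + l = -l)
r = 2 (r = sqrt(5 - 1*1) = sqrt(5 - 1) = sqrt(4) = 2)
k(s, w) = -18 - 3*s - 3*w (k(s, w) = -3*((s + w) + 6) = -3*(6 + s + w) = -18 - 3*s - 3*w)
n(S) = -2 + S**2
(n(2) + k(3, a(r, 1)))*(-1) = ((-2 + 2**2) + (-18 - 3*3 - 3*3))*(-1) = ((-2 + 4) + (-18 - 9 - 9))*(-1) = (2 - 36)*(-1) = -34*(-1) = 34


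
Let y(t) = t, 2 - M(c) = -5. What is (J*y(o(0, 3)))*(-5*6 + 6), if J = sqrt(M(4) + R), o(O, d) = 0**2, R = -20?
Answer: 0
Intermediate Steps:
o(O, d) = 0
M(c) = 7 (M(c) = 2 - 1*(-5) = 2 + 5 = 7)
J = I*sqrt(13) (J = sqrt(7 - 20) = sqrt(-13) = I*sqrt(13) ≈ 3.6056*I)
(J*y(o(0, 3)))*(-5*6 + 6) = ((I*sqrt(13))*0)*(-5*6 + 6) = 0*(-30 + 6) = 0*(-24) = 0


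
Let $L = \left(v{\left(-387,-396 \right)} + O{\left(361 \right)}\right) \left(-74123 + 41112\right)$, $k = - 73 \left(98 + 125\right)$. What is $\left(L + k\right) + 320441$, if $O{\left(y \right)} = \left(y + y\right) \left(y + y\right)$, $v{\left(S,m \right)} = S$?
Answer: $-17195026705$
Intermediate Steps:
$O{\left(y \right)} = 4 y^{2}$ ($O{\left(y \right)} = 2 y 2 y = 4 y^{2}$)
$k = -16279$ ($k = \left(-73\right) 223 = -16279$)
$L = -17195330867$ ($L = \left(-387 + 4 \cdot 361^{2}\right) \left(-74123 + 41112\right) = \left(-387 + 4 \cdot 130321\right) \left(-33011\right) = \left(-387 + 521284\right) \left(-33011\right) = 520897 \left(-33011\right) = -17195330867$)
$\left(L + k\right) + 320441 = \left(-17195330867 - 16279\right) + 320441 = -17195347146 + 320441 = -17195026705$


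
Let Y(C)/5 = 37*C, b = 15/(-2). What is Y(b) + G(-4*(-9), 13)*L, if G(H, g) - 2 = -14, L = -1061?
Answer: 22689/2 ≈ 11345.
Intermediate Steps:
b = -15/2 (b = 15*(-1/2) = -15/2 ≈ -7.5000)
G(H, g) = -12 (G(H, g) = 2 - 14 = -12)
Y(C) = 185*C (Y(C) = 5*(37*C) = 185*C)
Y(b) + G(-4*(-9), 13)*L = 185*(-15/2) - 12*(-1061) = -2775/2 + 12732 = 22689/2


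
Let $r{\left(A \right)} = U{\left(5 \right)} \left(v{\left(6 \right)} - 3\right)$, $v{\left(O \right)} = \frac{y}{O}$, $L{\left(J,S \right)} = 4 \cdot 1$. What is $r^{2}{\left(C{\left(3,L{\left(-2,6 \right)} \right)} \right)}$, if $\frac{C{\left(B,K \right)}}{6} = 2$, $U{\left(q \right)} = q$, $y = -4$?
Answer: $\frac{3025}{9} \approx 336.11$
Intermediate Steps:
$L{\left(J,S \right)} = 4$
$v{\left(O \right)} = - \frac{4}{O}$
$C{\left(B,K \right)} = 12$ ($C{\left(B,K \right)} = 6 \cdot 2 = 12$)
$r{\left(A \right)} = - \frac{55}{3}$ ($r{\left(A \right)} = 5 \left(- \frac{4}{6} - 3\right) = 5 \left(\left(-4\right) \frac{1}{6} - 3\right) = 5 \left(- \frac{2}{3} - 3\right) = 5 \left(- \frac{11}{3}\right) = - \frac{55}{3}$)
$r^{2}{\left(C{\left(3,L{\left(-2,6 \right)} \right)} \right)} = \left(- \frac{55}{3}\right)^{2} = \frac{3025}{9}$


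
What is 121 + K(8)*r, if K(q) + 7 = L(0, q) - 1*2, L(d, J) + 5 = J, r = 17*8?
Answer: -695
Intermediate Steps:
r = 136
L(d, J) = -5 + J
K(q) = -14 + q (K(q) = -7 + ((-5 + q) - 1*2) = -7 + ((-5 + q) - 2) = -7 + (-7 + q) = -14 + q)
121 + K(8)*r = 121 + (-14 + 8)*136 = 121 - 6*136 = 121 - 816 = -695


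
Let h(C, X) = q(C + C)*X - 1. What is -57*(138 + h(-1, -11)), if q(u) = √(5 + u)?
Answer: -7809 + 627*√3 ≈ -6723.0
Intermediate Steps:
h(C, X) = -1 + X*√(5 + 2*C) (h(C, X) = √(5 + (C + C))*X - 1 = √(5 + 2*C)*X - 1 = X*√(5 + 2*C) - 1 = -1 + X*√(5 + 2*C))
-57*(138 + h(-1, -11)) = -57*(138 + (-1 - 11*√(5 + 2*(-1)))) = -57*(138 + (-1 - 11*√(5 - 2))) = -57*(138 + (-1 - 11*√3)) = -57*(137 - 11*√3) = -7809 + 627*√3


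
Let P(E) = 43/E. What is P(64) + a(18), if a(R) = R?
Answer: 1195/64 ≈ 18.672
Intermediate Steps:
P(64) + a(18) = 43/64 + 18 = 1195/64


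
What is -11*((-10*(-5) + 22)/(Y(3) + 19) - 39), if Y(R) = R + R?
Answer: 9933/25 ≈ 397.32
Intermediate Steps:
Y(R) = 2*R
-11*((-10*(-5) + 22)/(Y(3) + 19) - 39) = -11*((-10*(-5) + 22)/(2*3 + 19) - 39) = -11*((50 + 22)/(6 + 19) - 39) = -11*(72/25 - 39) = -11*(-903/25) = 9933/25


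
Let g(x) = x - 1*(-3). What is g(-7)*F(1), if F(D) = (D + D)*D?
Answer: -8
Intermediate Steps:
g(x) = 3 + x (g(x) = x + 3 = 3 + x)
F(D) = 2*D**2 (F(D) = (2*D)*D = 2*D**2)
g(-7)*F(1) = (3 - 7)*(2*1**2) = -8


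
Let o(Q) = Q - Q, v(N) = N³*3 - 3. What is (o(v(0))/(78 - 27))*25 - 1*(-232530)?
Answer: 232530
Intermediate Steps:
v(N) = -3 + 3*N³ (v(N) = 3*N³ - 3 = -3 + 3*N³)
o(Q) = 0
(o(v(0))/(78 - 27))*25 - 1*(-232530) = (0/(78 - 27))*25 - 1*(-232530) = (0/51)*25 + 232530 = (0*(1/51))*25 + 232530 = 0*25 + 232530 = 0 + 232530 = 232530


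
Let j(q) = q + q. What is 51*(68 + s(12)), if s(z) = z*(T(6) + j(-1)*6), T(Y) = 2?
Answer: -2652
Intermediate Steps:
j(q) = 2*q
s(z) = -10*z (s(z) = z*(2 + (2*(-1))*6) = z*(2 - 2*6) = z*(2 - 12) = z*(-10) = -10*z)
51*(68 + s(12)) = 51*(68 - 10*12) = 51*(68 - 120) = 51*(-52) = -2652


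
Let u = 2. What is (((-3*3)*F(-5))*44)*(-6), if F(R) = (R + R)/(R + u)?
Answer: 7920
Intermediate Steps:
F(R) = 2*R/(2 + R) (F(R) = (R + R)/(R + 2) = (2*R)/(2 + R) = 2*R/(2 + R))
(((-3*3)*F(-5))*44)*(-6) = (((-3*3)*(2*(-5)/(2 - 5)))*44)*(-6) = (-18*(-5)/(-3)*44)*(-6) = (-18*(-5)*(-1)/3*44)*(-6) = (-9*10/3*44)*(-6) = -30*44*(-6) = -1320*(-6) = 7920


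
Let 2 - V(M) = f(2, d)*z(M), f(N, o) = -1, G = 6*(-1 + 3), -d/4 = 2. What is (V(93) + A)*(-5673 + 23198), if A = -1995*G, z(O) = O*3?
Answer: -414623975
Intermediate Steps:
d = -8 (d = -4*2 = -8)
z(O) = 3*O
G = 12 (G = 6*2 = 12)
A = -23940 (A = -1995*12 = -23940)
V(M) = 2 + 3*M (V(M) = 2 - (-1)*3*M = 2 - (-3)*M = 2 + 3*M)
(V(93) + A)*(-5673 + 23198) = ((2 + 3*93) - 23940)*(-5673 + 23198) = ((2 + 279) - 23940)*17525 = (281 - 23940)*17525 = -23659*17525 = -414623975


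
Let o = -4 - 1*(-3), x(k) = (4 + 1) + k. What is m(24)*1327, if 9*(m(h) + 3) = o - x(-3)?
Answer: -13270/3 ≈ -4423.3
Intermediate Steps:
x(k) = 5 + k
o = -1 (o = -4 + 3 = -1)
m(h) = -10/3 (m(h) = -3 + (-1 - (5 - 3))/9 = -3 + (-1 - 1*2)/9 = -3 + (-1 - 2)/9 = -3 + (1/9)*(-3) = -3 - 1/3 = -10/3)
m(24)*1327 = -10/3*1327 = -13270/3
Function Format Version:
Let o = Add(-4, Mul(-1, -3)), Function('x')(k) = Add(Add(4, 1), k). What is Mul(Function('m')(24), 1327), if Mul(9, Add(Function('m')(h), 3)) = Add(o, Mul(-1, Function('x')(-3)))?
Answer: Rational(-13270, 3) ≈ -4423.3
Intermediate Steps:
Function('x')(k) = Add(5, k)
o = -1 (o = Add(-4, 3) = -1)
Function('m')(h) = Rational(-10, 3) (Function('m')(h) = Add(-3, Mul(Rational(1, 9), Add(-1, Mul(-1, Add(5, -3))))) = Add(-3, Mul(Rational(1, 9), Add(-1, Mul(-1, 2)))) = Add(-3, Mul(Rational(1, 9), Add(-1, -2))) = Add(-3, Mul(Rational(1, 9), -3)) = Add(-3, Rational(-1, 3)) = Rational(-10, 3))
Mul(Function('m')(24), 1327) = Mul(Rational(-10, 3), 1327) = Rational(-13270, 3)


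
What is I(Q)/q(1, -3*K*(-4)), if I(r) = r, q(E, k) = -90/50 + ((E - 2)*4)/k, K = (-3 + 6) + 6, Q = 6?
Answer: -405/124 ≈ -3.2661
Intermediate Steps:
K = 9 (K = 3 + 6 = 9)
q(E, k) = -9/5 + (-8 + 4*E)/k (q(E, k) = -90*1/50 + ((-2 + E)*4)/k = -9/5 + (-8 + 4*E)/k)
I(Q)/q(1, -3*K*(-4)) = 6/(((-40 - 9*(-3*9)*(-4) + 20*1)/(5*((-3*9*(-4)))))) = 6/(((-40 - (-243)*(-4) + 20)/(5*((-27*(-4)))))) = 6/(((⅕)*(-40 - 9*108 + 20)/108)) = 6/(((⅕)*(1/108)*(-40 - 972 + 20))) = 6/(((⅕)*(1/108)*(-992))) = 6/(-248/135) = 6*(-135/248) = -405/124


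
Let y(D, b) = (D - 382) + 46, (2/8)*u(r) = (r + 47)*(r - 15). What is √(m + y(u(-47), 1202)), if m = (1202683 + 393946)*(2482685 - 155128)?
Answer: √3716245005017 ≈ 1.9278e+6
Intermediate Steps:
u(r) = 4*(-15 + r)*(47 + r) (u(r) = 4*((r + 47)*(r - 15)) = 4*((47 + r)*(-15 + r)) = 4*((-15 + r)*(47 + r)) = 4*(-15 + r)*(47 + r))
y(D, b) = -336 + D (y(D, b) = (-382 + D) + 46 = -336 + D)
m = 3716245005353 (m = 1596629*2327557 = 3716245005353)
√(m + y(u(-47), 1202)) = √(3716245005353 + (-336 + (-2820 + 4*(-47)² + 128*(-47)))) = √(3716245005353 + (-336 + (-2820 + 4*2209 - 6016))) = √(3716245005353 + (-336 + (-2820 + 8836 - 6016))) = √(3716245005353 + (-336 + 0)) = √(3716245005353 - 336) = √3716245005017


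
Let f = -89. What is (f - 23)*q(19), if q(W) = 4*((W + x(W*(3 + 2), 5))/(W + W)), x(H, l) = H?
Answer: -1344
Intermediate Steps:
q(W) = 12 (q(W) = 4*((W + W*(3 + 2))/(W + W)) = 4*((W + W*5)/((2*W))) = 4*((W + 5*W)*(1/(2*W))) = 4*((6*W)*(1/(2*W))) = 4*3 = 12)
(f - 23)*q(19) = (-89 - 23)*12 = -112*12 = -1344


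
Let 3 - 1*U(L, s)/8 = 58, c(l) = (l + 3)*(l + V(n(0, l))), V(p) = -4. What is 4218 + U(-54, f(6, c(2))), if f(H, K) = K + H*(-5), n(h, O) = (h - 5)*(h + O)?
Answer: 3778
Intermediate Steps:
n(h, O) = (-5 + h)*(O + h)
c(l) = (-4 + l)*(3 + l) (c(l) = (l + 3)*(l - 4) = (3 + l)*(-4 + l) = (-4 + l)*(3 + l))
f(H, K) = K - 5*H
U(L, s) = -440 (U(L, s) = 24 - 8*58 = 24 - 464 = -440)
4218 + U(-54, f(6, c(2))) = 4218 - 440 = 3778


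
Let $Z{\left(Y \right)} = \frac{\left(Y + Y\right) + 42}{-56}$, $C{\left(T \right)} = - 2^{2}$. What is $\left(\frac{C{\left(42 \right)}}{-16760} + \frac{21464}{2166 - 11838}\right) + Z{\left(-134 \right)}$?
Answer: $\frac{128844761}{70919940} \approx 1.8168$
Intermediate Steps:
$C{\left(T \right)} = -4$ ($C{\left(T \right)} = \left(-1\right) 4 = -4$)
$Z{\left(Y \right)} = - \frac{3}{4} - \frac{Y}{28}$ ($Z{\left(Y \right)} = \left(2 Y + 42\right) \left(- \frac{1}{56}\right) = \left(42 + 2 Y\right) \left(- \frac{1}{56}\right) = - \frac{3}{4} - \frac{Y}{28}$)
$\left(\frac{C{\left(42 \right)}}{-16760} + \frac{21464}{2166 - 11838}\right) + Z{\left(-134 \right)} = \left(- \frac{4}{-16760} + \frac{21464}{2166 - 11838}\right) - - \frac{113}{28} = \left(\left(-4\right) \left(- \frac{1}{16760}\right) + \frac{21464}{2166 - 11838}\right) + \left(- \frac{3}{4} + \frac{67}{14}\right) = \left(\frac{1}{4190} + \frac{21464}{-9672}\right) + \frac{113}{28} = \left(\frac{1}{4190} + 21464 \left(- \frac{1}{9672}\right)\right) + \frac{113}{28} = \left(\frac{1}{4190} - \frac{2683}{1209}\right) + \frac{113}{28} = - \frac{11240561}{5065710} + \frac{113}{28} = \frac{128844761}{70919940}$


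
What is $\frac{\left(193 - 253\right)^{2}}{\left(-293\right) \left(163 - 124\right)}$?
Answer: $- \frac{1200}{3809} \approx -0.31504$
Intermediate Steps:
$\frac{\left(193 - 253\right)^{2}}{\left(-293\right) \left(163 - 124\right)} = \frac{\left(-60\right)^{2}}{\left(-293\right) 39} = \frac{3600}{-11427} = 3600 \left(- \frac{1}{11427}\right) = - \frac{1200}{3809}$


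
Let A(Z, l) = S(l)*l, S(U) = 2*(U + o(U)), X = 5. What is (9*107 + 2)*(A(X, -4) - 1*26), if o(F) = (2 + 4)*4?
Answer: -179490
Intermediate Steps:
o(F) = 24 (o(F) = 6*4 = 24)
S(U) = 48 + 2*U (S(U) = 2*(U + 24) = 2*(24 + U) = 48 + 2*U)
A(Z, l) = l*(48 + 2*l) (A(Z, l) = (48 + 2*l)*l = l*(48 + 2*l))
(9*107 + 2)*(A(X, -4) - 1*26) = (9*107 + 2)*(2*(-4)*(24 - 4) - 1*26) = (963 + 2)*(2*(-4)*20 - 26) = 965*(-160 - 26) = 965*(-186) = -179490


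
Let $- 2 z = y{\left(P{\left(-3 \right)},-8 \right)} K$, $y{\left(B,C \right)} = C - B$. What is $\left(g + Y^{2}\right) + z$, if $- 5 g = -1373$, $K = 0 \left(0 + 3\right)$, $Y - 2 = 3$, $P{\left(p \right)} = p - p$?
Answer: $\frac{1498}{5} \approx 299.6$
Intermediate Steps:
$P{\left(p \right)} = 0$
$Y = 5$ ($Y = 2 + 3 = 5$)
$K = 0$ ($K = 0 \cdot 3 = 0$)
$g = \frac{1373}{5}$ ($g = \left(- \frac{1}{5}\right) \left(-1373\right) = \frac{1373}{5} \approx 274.6$)
$z = 0$ ($z = - \frac{\left(-8 - 0\right) 0}{2} = - \frac{\left(-8 + 0\right) 0}{2} = - \frac{\left(-8\right) 0}{2} = \left(- \frac{1}{2}\right) 0 = 0$)
$\left(g + Y^{2}\right) + z = \left(\frac{1373}{5} + 5^{2}\right) + 0 = \left(\frac{1373}{5} + 25\right) + 0 = \frac{1498}{5} + 0 = \frac{1498}{5}$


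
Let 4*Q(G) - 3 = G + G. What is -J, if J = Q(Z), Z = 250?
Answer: -503/4 ≈ -125.75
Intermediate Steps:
Q(G) = ¾ + G/2 (Q(G) = ¾ + (G + G)/4 = ¾ + (2*G)/4 = ¾ + G/2)
J = 503/4 (J = ¾ + (½)*250 = ¾ + 125 = 503/4 ≈ 125.75)
-J = -1*503/4 = -503/4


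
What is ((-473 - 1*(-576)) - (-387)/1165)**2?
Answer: 14491825924/1357225 ≈ 10678.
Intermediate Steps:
((-473 - 1*(-576)) - (-387)/1165)**2 = ((-473 + 576) - (-387)/1165)**2 = (103 - 1*(-387/1165))**2 = (103 + 387/1165)**2 = (120382/1165)**2 = 14491825924/1357225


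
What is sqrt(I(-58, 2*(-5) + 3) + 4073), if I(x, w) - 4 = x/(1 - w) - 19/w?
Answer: sqrt(798203)/14 ≈ 63.816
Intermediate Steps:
I(x, w) = 4 - 19/w + x/(1 - w) (I(x, w) = 4 + (x/(1 - w) - 19/w) = 4 + (-19/w + x/(1 - w)) = 4 - 19/w + x/(1 - w))
sqrt(I(-58, 2*(-5) + 3) + 4073) = sqrt((19 - 23*(2*(-5) + 3) + 4*(2*(-5) + 3)**2 - 1*(2*(-5) + 3)*(-58))/((2*(-5) + 3)*(-1 + (2*(-5) + 3))) + 4073) = sqrt((19 - 23*(-10 + 3) + 4*(-10 + 3)**2 - 1*(-10 + 3)*(-58))/((-10 + 3)*(-1 + (-10 + 3))) + 4073) = sqrt((19 - 23*(-7) + 4*(-7)**2 - 1*(-7)*(-58))/((-7)*(-1 - 7)) + 4073) = sqrt(-1/7*(19 + 161 + 4*49 - 406)/(-8) + 4073) = sqrt(-1/7*(-1/8)*(19 + 161 + 196 - 406) + 4073) = sqrt(-1/7*(-1/8)*(-30) + 4073) = sqrt(-15/28 + 4073) = sqrt(114029/28) = sqrt(798203)/14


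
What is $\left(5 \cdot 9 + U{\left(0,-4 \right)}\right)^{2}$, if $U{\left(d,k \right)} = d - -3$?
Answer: $2304$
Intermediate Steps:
$U{\left(d,k \right)} = 3 + d$ ($U{\left(d,k \right)} = d + 3 = 3 + d$)
$\left(5 \cdot 9 + U{\left(0,-4 \right)}\right)^{2} = \left(5 \cdot 9 + \left(3 + 0\right)\right)^{2} = \left(45 + 3\right)^{2} = 48^{2} = 2304$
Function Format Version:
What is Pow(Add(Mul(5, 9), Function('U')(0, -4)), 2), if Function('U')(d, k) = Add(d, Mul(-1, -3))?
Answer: 2304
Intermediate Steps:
Function('U')(d, k) = Add(3, d) (Function('U')(d, k) = Add(d, 3) = Add(3, d))
Pow(Add(Mul(5, 9), Function('U')(0, -4)), 2) = Pow(Add(Mul(5, 9), Add(3, 0)), 2) = Pow(Add(45, 3), 2) = Pow(48, 2) = 2304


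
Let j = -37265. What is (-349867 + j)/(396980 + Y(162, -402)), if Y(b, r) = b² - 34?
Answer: -193566/211595 ≈ -0.91479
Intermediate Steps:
Y(b, r) = -34 + b²
(-349867 + j)/(396980 + Y(162, -402)) = (-349867 - 37265)/(396980 + (-34 + 162²)) = -387132/(396980 + (-34 + 26244)) = -387132/(396980 + 26210) = -387132/423190 = -387132*1/423190 = -193566/211595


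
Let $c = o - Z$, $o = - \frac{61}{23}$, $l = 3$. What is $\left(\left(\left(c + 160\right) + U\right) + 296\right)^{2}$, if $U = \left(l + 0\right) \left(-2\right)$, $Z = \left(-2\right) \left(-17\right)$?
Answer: $\frac{90383049}{529} \approx 1.7086 \cdot 10^{5}$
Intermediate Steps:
$Z = 34$
$U = -6$ ($U = \left(3 + 0\right) \left(-2\right) = 3 \left(-2\right) = -6$)
$o = - \frac{61}{23}$ ($o = \left(-61\right) \frac{1}{23} = - \frac{61}{23} \approx -2.6522$)
$c = - \frac{843}{23}$ ($c = - \frac{61}{23} - 34 = - \frac{843}{23} \approx -36.652$)
$\left(\left(\left(c + 160\right) + U\right) + 296\right)^{2} = \left(\left(\left(- \frac{843}{23} + 160\right) - 6\right) + 296\right)^{2} = \left(\left(\frac{2837}{23} - 6\right) + 296\right)^{2} = \left(\frac{2699}{23} + 296\right)^{2} = \left(\frac{9507}{23}\right)^{2} = \frac{90383049}{529}$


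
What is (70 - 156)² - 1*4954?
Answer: 2442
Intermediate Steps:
(70 - 156)² - 1*4954 = (-86)² - 4954 = 7396 - 4954 = 2442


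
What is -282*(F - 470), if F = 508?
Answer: -10716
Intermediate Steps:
-282*(F - 470) = -282*(508 - 470) = -282*38 = -10716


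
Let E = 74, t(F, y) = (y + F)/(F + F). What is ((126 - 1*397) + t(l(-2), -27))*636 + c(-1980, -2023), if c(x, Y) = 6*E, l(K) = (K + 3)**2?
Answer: -180180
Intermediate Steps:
l(K) = (3 + K)**2
t(F, y) = (F + y)/(2*F) (t(F, y) = (F + y)/((2*F)) = (F + y)*(1/(2*F)) = (F + y)/(2*F))
c(x, Y) = 444 (c(x, Y) = 6*74 = 444)
((126 - 1*397) + t(l(-2), -27))*636 + c(-1980, -2023) = ((126 - 1*397) + ((3 - 2)**2 - 27)/(2*((3 - 2)**2)))*636 + 444 = ((126 - 397) + (1**2 - 27)/(2*(1**2)))*636 + 444 = (-271 + (1/2)*(1 - 27)/1)*636 + 444 = (-271 + (1/2)*1*(-26))*636 + 444 = (-271 - 13)*636 + 444 = -284*636 + 444 = -180624 + 444 = -180180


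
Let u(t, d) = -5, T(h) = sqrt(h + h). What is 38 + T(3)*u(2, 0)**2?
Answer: 38 + 25*sqrt(6) ≈ 99.237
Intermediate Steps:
T(h) = sqrt(2)*sqrt(h) (T(h) = sqrt(2*h) = sqrt(2)*sqrt(h))
38 + T(3)*u(2, 0)**2 = 38 + (sqrt(2)*sqrt(3))*(-5)**2 = 38 + sqrt(6)*25 = 38 + 25*sqrt(6)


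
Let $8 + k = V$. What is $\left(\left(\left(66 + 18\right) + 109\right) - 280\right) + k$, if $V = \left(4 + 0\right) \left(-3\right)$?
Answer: $-107$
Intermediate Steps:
$V = -12$ ($V = 4 \left(-3\right) = -12$)
$k = -20$ ($k = -8 - 12 = -20$)
$\left(\left(\left(66 + 18\right) + 109\right) - 280\right) + k = \left(\left(\left(66 + 18\right) + 109\right) - 280\right) - 20 = \left(\left(84 + 109\right) - 280\right) - 20 = \left(193 - 280\right) - 20 = -87 - 20 = -107$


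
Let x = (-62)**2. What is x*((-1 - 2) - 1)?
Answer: -15376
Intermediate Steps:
x = 3844
x*((-1 - 2) - 1) = 3844*((-1 - 2) - 1) = 3844*(-3 - 1) = 3844*(-4) = -15376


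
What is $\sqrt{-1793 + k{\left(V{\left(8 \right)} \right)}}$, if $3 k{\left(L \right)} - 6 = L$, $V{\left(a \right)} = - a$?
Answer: $\frac{i \sqrt{16143}}{3} \approx 42.352 i$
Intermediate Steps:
$k{\left(L \right)} = 2 + \frac{L}{3}$
$\sqrt{-1793 + k{\left(V{\left(8 \right)} \right)}} = \sqrt{-1793 + \left(2 + \frac{\left(-1\right) 8}{3}\right)} = \sqrt{-1793 + \left(2 + \frac{1}{3} \left(-8\right)\right)} = \sqrt{-1793 + \left(2 - \frac{8}{3}\right)} = \sqrt{-1793 - \frac{2}{3}} = \sqrt{- \frac{5381}{3}} = \frac{i \sqrt{16143}}{3}$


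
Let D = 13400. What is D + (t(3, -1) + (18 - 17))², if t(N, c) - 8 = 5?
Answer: 13596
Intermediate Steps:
t(N, c) = 13 (t(N, c) = 8 + 5 = 13)
D + (t(3, -1) + (18 - 17))² = 13400 + (13 + (18 - 17))² = 13400 + (13 + 1)² = 13400 + 14² = 13400 + 196 = 13596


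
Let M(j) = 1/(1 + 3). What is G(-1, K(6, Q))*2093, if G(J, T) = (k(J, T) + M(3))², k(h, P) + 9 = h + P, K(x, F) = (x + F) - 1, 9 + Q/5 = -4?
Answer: 162921213/16 ≈ 1.0183e+7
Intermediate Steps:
Q = -65 (Q = -45 + 5*(-4) = -45 - 20 = -65)
K(x, F) = -1 + F + x (K(x, F) = (F + x) - 1 = -1 + F + x)
M(j) = ¼ (M(j) = 1/4 = ¼)
k(h, P) = -9 + P + h (k(h, P) = -9 + (h + P) = -9 + (P + h) = -9 + P + h)
G(J, T) = (-35/4 + J + T)² (G(J, T) = ((-9 + T + J) + ¼)² = ((-9 + J + T) + ¼)² = (-35/4 + J + T)²)
G(-1, K(6, Q))*2093 = ((-35 + 4*(-1) + 4*(-1 - 65 + 6))²/16)*2093 = ((-35 - 4 + 4*(-60))²/16)*2093 = ((-35 - 4 - 240)²/16)*2093 = ((1/16)*(-279)²)*2093 = ((1/16)*77841)*2093 = (77841/16)*2093 = 162921213/16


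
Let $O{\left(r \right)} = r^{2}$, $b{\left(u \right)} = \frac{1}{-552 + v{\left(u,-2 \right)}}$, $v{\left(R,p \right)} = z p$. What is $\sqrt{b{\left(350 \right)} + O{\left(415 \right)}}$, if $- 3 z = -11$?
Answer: $\frac{\sqrt{484931171866}}{1678} \approx 415.0$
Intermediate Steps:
$z = \frac{11}{3}$ ($z = \left(- \frac{1}{3}\right) \left(-11\right) = \frac{11}{3} \approx 3.6667$)
$v{\left(R,p \right)} = \frac{11 p}{3}$
$b{\left(u \right)} = - \frac{3}{1678}$ ($b{\left(u \right)} = \frac{1}{-552 + \frac{11}{3} \left(-2\right)} = \frac{1}{-552 - \frac{22}{3}} = \frac{1}{- \frac{1678}{3}} = - \frac{3}{1678}$)
$\sqrt{b{\left(350 \right)} + O{\left(415 \right)}} = \sqrt{- \frac{3}{1678} + 415^{2}} = \sqrt{- \frac{3}{1678} + 172225} = \sqrt{\frac{288993547}{1678}} = \frac{\sqrt{484931171866}}{1678}$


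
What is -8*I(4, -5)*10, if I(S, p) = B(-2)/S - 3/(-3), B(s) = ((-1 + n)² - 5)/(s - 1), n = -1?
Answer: -260/3 ≈ -86.667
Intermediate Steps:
B(s) = -1/(-1 + s) (B(s) = ((-1 - 1)² - 5)/(s - 1) = ((-2)² - 5)/(-1 + s) = (4 - 5)/(-1 + s) = -1/(-1 + s))
I(S, p) = 1 + 1/(3*S) (I(S, p) = (-1/(-1 - 2))/S - 3/(-3) = (-1/(-3))/S - 3*(-⅓) = (-1*(-⅓))/S + 1 = 1/(3*S) + 1 = 1 + 1/(3*S))
-8*I(4, -5)*10 = -8*(⅓ + 4)/4*10 = -2*13/3*10 = -8*13/12*10 = -26/3*10 = -260/3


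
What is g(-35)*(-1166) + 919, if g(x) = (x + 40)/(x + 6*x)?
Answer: 46197/49 ≈ 942.80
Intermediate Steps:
g(x) = (40 + x)/(7*x) (g(x) = (40 + x)/((7*x)) = (40 + x)*(1/(7*x)) = (40 + x)/(7*x))
g(-35)*(-1166) + 919 = ((⅐)*(40 - 35)/(-35))*(-1166) + 919 = ((⅐)*(-1/35)*5)*(-1166) + 919 = -1/49*(-1166) + 919 = 1166/49 + 919 = 46197/49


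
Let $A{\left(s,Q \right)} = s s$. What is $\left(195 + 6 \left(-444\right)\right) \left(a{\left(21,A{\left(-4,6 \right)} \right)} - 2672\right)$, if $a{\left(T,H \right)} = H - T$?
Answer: $6609513$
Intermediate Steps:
$A{\left(s,Q \right)} = s^{2}$
$\left(195 + 6 \left(-444\right)\right) \left(a{\left(21,A{\left(-4,6 \right)} \right)} - 2672\right) = \left(195 + 6 \left(-444\right)\right) \left(\left(\left(-4\right)^{2} - 21\right) - 2672\right) = \left(195 - 2664\right) \left(\left(16 - 21\right) - 2672\right) = - 2469 \left(-5 - 2672\right) = \left(-2469\right) \left(-2677\right) = 6609513$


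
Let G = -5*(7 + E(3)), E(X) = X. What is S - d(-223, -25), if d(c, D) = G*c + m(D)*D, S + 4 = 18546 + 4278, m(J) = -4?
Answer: 11570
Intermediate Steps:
S = 22820 (S = -4 + (18546 + 4278) = -4 + 22824 = 22820)
G = -50 (G = -5*(7 + 3) = -5*10 = -50)
d(c, D) = -50*c - 4*D
S - d(-223, -25) = 22820 - (-50*(-223) - 4*(-25)) = 22820 - (11150 + 100) = 22820 - 1*11250 = 22820 - 11250 = 11570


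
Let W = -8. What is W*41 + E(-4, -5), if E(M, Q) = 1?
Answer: -327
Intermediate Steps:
W*41 + E(-4, -5) = -8*41 + 1 = -328 + 1 = -327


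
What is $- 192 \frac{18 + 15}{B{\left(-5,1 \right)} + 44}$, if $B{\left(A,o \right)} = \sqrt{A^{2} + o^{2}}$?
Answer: $- \frac{139392}{955} + \frac{3168 \sqrt{26}}{955} \approx -129.05$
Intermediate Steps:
$- 192 \frac{18 + 15}{B{\left(-5,1 \right)} + 44} = - 192 \frac{18 + 15}{\sqrt{\left(-5\right)^{2} + 1^{2}} + 44} = - 192 \frac{33}{\sqrt{25 + 1} + 44} = - 192 \frac{33}{\sqrt{26} + 44} = - 192 \frac{33}{44 + \sqrt{26}} = - \frac{6336}{44 + \sqrt{26}}$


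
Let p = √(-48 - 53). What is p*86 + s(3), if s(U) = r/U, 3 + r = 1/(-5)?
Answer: -16/15 + 86*I*√101 ≈ -1.0667 + 864.29*I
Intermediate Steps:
p = I*√101 (p = √(-101) = I*√101 ≈ 10.05*I)
r = -16/5 (r = -3 + 1/(-5) = -3 - ⅕ = -16/5 ≈ -3.2000)
s(U) = -16/(5*U)
p*86 + s(3) = (I*√101)*86 - 16/5/3 = 86*I*√101 - 16/5*⅓ = 86*I*√101 - 16/15 = -16/15 + 86*I*√101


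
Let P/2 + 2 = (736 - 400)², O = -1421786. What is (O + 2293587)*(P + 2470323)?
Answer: 2350472265911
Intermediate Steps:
P = 225788 (P = -4 + 2*(736 - 400)² = -4 + 2*336² = -4 + 2*112896 = -4 + 225792 = 225788)
(O + 2293587)*(P + 2470323) = (-1421786 + 2293587)*(225788 + 2470323) = 871801*2696111 = 2350472265911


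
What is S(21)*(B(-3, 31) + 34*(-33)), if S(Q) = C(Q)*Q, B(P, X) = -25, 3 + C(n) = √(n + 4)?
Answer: -48174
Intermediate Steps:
C(n) = -3 + √(4 + n) (C(n) = -3 + √(n + 4) = -3 + √(4 + n))
S(Q) = Q*(-3 + √(4 + Q)) (S(Q) = (-3 + √(4 + Q))*Q = Q*(-3 + √(4 + Q)))
S(21)*(B(-3, 31) + 34*(-33)) = (21*(-3 + √(4 + 21)))*(-25 + 34*(-33)) = (21*(-3 + √25))*(-25 - 1122) = (21*(-3 + 5))*(-1147) = (21*2)*(-1147) = 42*(-1147) = -48174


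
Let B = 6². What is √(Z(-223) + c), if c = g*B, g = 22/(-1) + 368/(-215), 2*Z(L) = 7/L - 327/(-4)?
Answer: I*√29892936256730/191780 ≈ 28.509*I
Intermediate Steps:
B = 36
Z(L) = 327/8 + 7/(2*L) (Z(L) = (7/L - 327/(-4))/2 = (7/L - 327*(-¼))/2 = (7/L + 327/4)/2 = (327/4 + 7/L)/2 = 327/8 + 7/(2*L))
g = -5098/215 (g = 22*(-1) + 368*(-1/215) = -22 - 368/215 = -5098/215 ≈ -23.712)
c = -183528/215 (c = -5098/215*36 = -183528/215 ≈ -853.62)
√(Z(-223) + c) = √((⅛)*(28 + 327*(-223))/(-223) - 183528/215) = √((⅛)*(-1/223)*(28 - 72921) - 183528/215) = √((⅛)*(-1/223)*(-72893) - 183528/215) = √(72893/1784 - 183528/215) = √(-311741957/383560) = I*√29892936256730/191780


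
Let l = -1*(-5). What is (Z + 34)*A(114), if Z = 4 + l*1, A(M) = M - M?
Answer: 0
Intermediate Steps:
l = 5
A(M) = 0
Z = 9 (Z = 4 + 5*1 = 4 + 5 = 9)
(Z + 34)*A(114) = (9 + 34)*0 = 43*0 = 0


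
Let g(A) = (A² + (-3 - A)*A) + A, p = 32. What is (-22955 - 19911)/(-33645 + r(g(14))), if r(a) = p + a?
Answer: 42866/33641 ≈ 1.2742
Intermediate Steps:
g(A) = A + A² + A*(-3 - A) (g(A) = (A² + A*(-3 - A)) + A = A + A² + A*(-3 - A))
r(a) = 32 + a
(-22955 - 19911)/(-33645 + r(g(14))) = (-22955 - 19911)/(-33645 + (32 - 2*14)) = -42866/(-33645 + (32 - 28)) = -42866/(-33645 + 4) = -42866/(-33641) = -42866*(-1/33641) = 42866/33641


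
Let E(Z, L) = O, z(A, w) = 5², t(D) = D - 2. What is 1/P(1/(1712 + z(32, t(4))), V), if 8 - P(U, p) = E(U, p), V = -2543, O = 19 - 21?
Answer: ⅒ ≈ 0.10000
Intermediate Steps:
t(D) = -2 + D
O = -2
z(A, w) = 25
E(Z, L) = -2
P(U, p) = 10 (P(U, p) = 8 - 1*(-2) = 8 + 2 = 10)
1/P(1/(1712 + z(32, t(4))), V) = 1/10 = ⅒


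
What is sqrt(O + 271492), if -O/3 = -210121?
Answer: sqrt(901855) ≈ 949.66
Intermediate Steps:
O = 630363 (O = -3*(-210121) = 630363)
sqrt(O + 271492) = sqrt(630363 + 271492) = sqrt(901855)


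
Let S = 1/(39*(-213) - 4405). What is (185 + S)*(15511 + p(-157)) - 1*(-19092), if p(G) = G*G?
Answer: 11835966568/1589 ≈ 7.4487e+6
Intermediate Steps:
p(G) = G²
S = -1/12712 (S = 1/(-8307 - 4405) = 1/(-12712) = -1/12712 ≈ -7.8666e-5)
(185 + S)*(15511 + p(-157)) - 1*(-19092) = (185 - 1/12712)*(15511 + (-157)²) - 1*(-19092) = 2351719*(15511 + 24649)/12712 + 19092 = (2351719/12712)*40160 + 19092 = 11805629380/1589 + 19092 = 11835966568/1589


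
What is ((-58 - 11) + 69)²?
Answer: 0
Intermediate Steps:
((-58 - 11) + 69)² = (-69 + 69)² = 0² = 0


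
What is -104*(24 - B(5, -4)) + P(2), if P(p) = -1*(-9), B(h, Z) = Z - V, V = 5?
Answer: -3423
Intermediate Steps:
B(h, Z) = -5 + Z (B(h, Z) = Z - 1*5 = Z - 5 = -5 + Z)
P(p) = 9
-104*(24 - B(5, -4)) + P(2) = -104*(24 - (-5 - 4)) + 9 = -104*(24 - 1*(-9)) + 9 = -104*(24 + 9) + 9 = -104*33 + 9 = -3432 + 9 = -3423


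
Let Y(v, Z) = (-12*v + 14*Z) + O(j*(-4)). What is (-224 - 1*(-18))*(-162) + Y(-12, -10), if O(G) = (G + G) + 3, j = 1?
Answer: 33371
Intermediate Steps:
O(G) = 3 + 2*G (O(G) = 2*G + 3 = 3 + 2*G)
Y(v, Z) = -5 - 12*v + 14*Z (Y(v, Z) = (-12*v + 14*Z) + (3 + 2*(1*(-4))) = (-12*v + 14*Z) + (3 + 2*(-4)) = (-12*v + 14*Z) + (3 - 8) = (-12*v + 14*Z) - 5 = -5 - 12*v + 14*Z)
(-224 - 1*(-18))*(-162) + Y(-12, -10) = (-224 - 1*(-18))*(-162) + (-5 - 12*(-12) + 14*(-10)) = (-224 + 18)*(-162) + (-5 + 144 - 140) = -206*(-162) - 1 = 33372 - 1 = 33371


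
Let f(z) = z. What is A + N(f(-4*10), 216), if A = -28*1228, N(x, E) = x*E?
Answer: -43024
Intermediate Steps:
N(x, E) = E*x
A = -34384
A + N(f(-4*10), 216) = -34384 + 216*(-4*10) = -34384 + 216*(-40) = -34384 - 8640 = -43024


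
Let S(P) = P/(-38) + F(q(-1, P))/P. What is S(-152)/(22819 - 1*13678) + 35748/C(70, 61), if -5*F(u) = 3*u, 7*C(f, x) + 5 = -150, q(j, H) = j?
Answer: -69537162361/43072392 ≈ -1614.4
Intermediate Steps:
C(f, x) = -155/7 (C(f, x) = -5/7 + (⅐)*(-150) = -5/7 - 150/7 = -155/7)
F(u) = -3*u/5
S(P) = -P/38 + 3/(5*P) (S(P) = P/(-38) + (-⅗*(-1))/P = P*(-1/38) + 3/(5*P) = -P/38 + 3/(5*P))
S(-152)/(22819 - 1*13678) + 35748/C(70, 61) = (-1/38*(-152) + (⅗)/(-152))/(22819 - 1*13678) + 35748/(-155/7) = (4 + (⅗)*(-1/152))/(22819 - 13678) + 35748*(-7/155) = (4 - 3/760)/9141 - 250236/155 = (3037/760)*(1/9141) - 250236/155 = 3037/6947160 - 250236/155 = -69537162361/43072392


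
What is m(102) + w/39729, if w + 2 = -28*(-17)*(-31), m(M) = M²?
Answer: 413325758/39729 ≈ 10404.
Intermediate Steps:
w = -14758 (w = -2 - 28*(-17)*(-31) = -2 + 476*(-31) = -2 - 14756 = -14758)
m(102) + w/39729 = 102² - 14758/39729 = 10404 - 14758*1/39729 = 10404 - 14758/39729 = 413325758/39729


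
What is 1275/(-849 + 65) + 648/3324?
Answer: -310839/217168 ≈ -1.4313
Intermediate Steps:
1275/(-849 + 65) + 648/3324 = 1275/(-784) + 648*(1/3324) = 1275*(-1/784) + 54/277 = -1275/784 + 54/277 = -310839/217168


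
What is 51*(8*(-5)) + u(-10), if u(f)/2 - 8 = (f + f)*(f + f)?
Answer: -1224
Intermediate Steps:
u(f) = 16 + 8*f² (u(f) = 16 + 2*((f + f)*(f + f)) = 16 + 2*((2*f)*(2*f)) = 16 + 2*(4*f²) = 16 + 8*f²)
51*(8*(-5)) + u(-10) = 51*(8*(-5)) + (16 + 8*(-10)²) = 51*(-40) + (16 + 8*100) = -2040 + (16 + 800) = -2040 + 816 = -1224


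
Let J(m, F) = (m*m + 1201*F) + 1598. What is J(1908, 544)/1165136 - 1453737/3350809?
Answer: 907091697873/278867728216 ≈ 3.2528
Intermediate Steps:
J(m, F) = 1598 + m**2 + 1201*F (J(m, F) = (m**2 + 1201*F) + 1598 = 1598 + m**2 + 1201*F)
J(1908, 544)/1165136 - 1453737/3350809 = (1598 + 1908**2 + 1201*544)/1165136 - 1453737/3350809 = (1598 + 3640464 + 653344)*(1/1165136) - 1453737*1/3350809 = 4295406*(1/1165136) - 1453737/3350809 = 2147703/582568 - 1453737/3350809 = 907091697873/278867728216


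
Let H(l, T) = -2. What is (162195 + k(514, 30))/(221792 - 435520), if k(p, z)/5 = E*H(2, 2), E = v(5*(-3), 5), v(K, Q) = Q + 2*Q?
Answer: -162045/213728 ≈ -0.75818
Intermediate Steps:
v(K, Q) = 3*Q
E = 15 (E = 3*5 = 15)
k(p, z) = -150 (k(p, z) = 5*(15*(-2)) = 5*(-30) = -150)
(162195 + k(514, 30))/(221792 - 435520) = (162195 - 150)/(221792 - 435520) = 162045/(-213728) = 162045*(-1/213728) = -162045/213728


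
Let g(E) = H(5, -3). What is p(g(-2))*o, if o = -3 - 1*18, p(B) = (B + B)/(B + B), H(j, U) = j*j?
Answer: -21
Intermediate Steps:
H(j, U) = j**2
g(E) = 25 (g(E) = 5**2 = 25)
p(B) = 1 (p(B) = (2*B)/((2*B)) = (2*B)*(1/(2*B)) = 1)
o = -21 (o = -3 - 18 = -21)
p(g(-2))*o = 1*(-21) = -21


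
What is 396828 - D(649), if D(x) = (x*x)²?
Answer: -177409885573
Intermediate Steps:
D(x) = x⁴ (D(x) = (x²)² = x⁴)
396828 - D(649) = 396828 - 1*649⁴ = 396828 - 1*177410282401 = 396828 - 177410282401 = -177409885573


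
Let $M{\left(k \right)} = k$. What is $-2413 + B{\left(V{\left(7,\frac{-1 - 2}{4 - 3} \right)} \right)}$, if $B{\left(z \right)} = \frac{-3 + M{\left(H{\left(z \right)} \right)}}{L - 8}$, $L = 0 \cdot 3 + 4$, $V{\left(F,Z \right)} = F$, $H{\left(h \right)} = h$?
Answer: $-2414$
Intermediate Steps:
$L = 4$ ($L = 0 + 4 = 4$)
$B{\left(z \right)} = \frac{3}{4} - \frac{z}{4}$ ($B{\left(z \right)} = \frac{-3 + z}{4 - 8} = \frac{-3 + z}{-4} = \left(-3 + z\right) \left(- \frac{1}{4}\right) = \frac{3}{4} - \frac{z}{4}$)
$-2413 + B{\left(V{\left(7,\frac{-1 - 2}{4 - 3} \right)} \right)} = -2413 + \left(\frac{3}{4} - \frac{7}{4}\right) = -2413 - 1 = -2414$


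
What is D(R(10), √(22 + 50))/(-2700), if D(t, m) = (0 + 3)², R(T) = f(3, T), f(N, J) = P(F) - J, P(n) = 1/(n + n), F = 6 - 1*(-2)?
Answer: -1/300 ≈ -0.0033333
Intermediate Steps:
F = 8 (F = 6 + 2 = 8)
P(n) = 1/(2*n)
f(N, J) = 1/16 - J (f(N, J) = (½)/8 - J = (½)*(⅛) - J = 1/16 - J)
R(T) = 1/16 - T
D(t, m) = 9 (D(t, m) = 3² = 9)
D(R(10), √(22 + 50))/(-2700) = 9/(-2700) = 9*(-1/2700) = -1/300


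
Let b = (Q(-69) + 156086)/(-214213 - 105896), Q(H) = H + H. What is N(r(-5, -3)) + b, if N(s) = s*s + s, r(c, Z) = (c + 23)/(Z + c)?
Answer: 11909737/5121744 ≈ 2.3253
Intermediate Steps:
Q(H) = 2*H
r(c, Z) = (23 + c)/(Z + c)
N(s) = s + s² (N(s) = s² + s = s + s²)
b = -155948/320109 (b = (2*(-69) + 156086)/(-214213 - 105896) = (-138 + 156086)/(-320109) = 155948*(-1/320109) = -155948/320109 ≈ -0.48717)
N(r(-5, -3)) + b = ((23 - 5)/(-3 - 5))*(1 + (23 - 5)/(-3 - 5)) - 155948/320109 = (18/(-8))*(1 + 18/(-8)) - 155948/320109 = (-⅛*18)*(1 - ⅛*18) - 155948/320109 = -9*(1 - 9/4)/4 - 155948/320109 = -9/4*(-5/4) - 155948/320109 = 45/16 - 155948/320109 = 11909737/5121744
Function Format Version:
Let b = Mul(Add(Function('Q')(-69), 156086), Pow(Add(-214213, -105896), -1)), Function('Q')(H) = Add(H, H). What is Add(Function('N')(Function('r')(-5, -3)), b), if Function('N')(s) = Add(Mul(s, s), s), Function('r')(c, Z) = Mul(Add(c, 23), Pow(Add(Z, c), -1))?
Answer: Rational(11909737, 5121744) ≈ 2.3253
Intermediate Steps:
Function('Q')(H) = Mul(2, H)
Function('r')(c, Z) = Mul(Pow(Add(Z, c), -1), Add(23, c)) (Function('r')(c, Z) = Mul(Add(23, c), Pow(Add(Z, c), -1)) = Mul(Pow(Add(Z, c), -1), Add(23, c)))
Function('N')(s) = Add(s, Pow(s, 2)) (Function('N')(s) = Add(Pow(s, 2), s) = Add(s, Pow(s, 2)))
b = Rational(-155948, 320109) (b = Mul(Add(Mul(2, -69), 156086), Pow(Add(-214213, -105896), -1)) = Mul(Add(-138, 156086), Pow(-320109, -1)) = Mul(155948, Rational(-1, 320109)) = Rational(-155948, 320109) ≈ -0.48717)
Add(Function('N')(Function('r')(-5, -3)), b) = Add(Mul(Mul(Pow(Add(-3, -5), -1), Add(23, -5)), Add(1, Mul(Pow(Add(-3, -5), -1), Add(23, -5)))), Rational(-155948, 320109)) = Add(Mul(Mul(Pow(-8, -1), 18), Add(1, Mul(Pow(-8, -1), 18))), Rational(-155948, 320109)) = Add(Mul(Mul(Rational(-1, 8), 18), Add(1, Mul(Rational(-1, 8), 18))), Rational(-155948, 320109)) = Add(Mul(Rational(-9, 4), Add(1, Rational(-9, 4))), Rational(-155948, 320109)) = Add(Mul(Rational(-9, 4), Rational(-5, 4)), Rational(-155948, 320109)) = Add(Rational(45, 16), Rational(-155948, 320109)) = Rational(11909737, 5121744)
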